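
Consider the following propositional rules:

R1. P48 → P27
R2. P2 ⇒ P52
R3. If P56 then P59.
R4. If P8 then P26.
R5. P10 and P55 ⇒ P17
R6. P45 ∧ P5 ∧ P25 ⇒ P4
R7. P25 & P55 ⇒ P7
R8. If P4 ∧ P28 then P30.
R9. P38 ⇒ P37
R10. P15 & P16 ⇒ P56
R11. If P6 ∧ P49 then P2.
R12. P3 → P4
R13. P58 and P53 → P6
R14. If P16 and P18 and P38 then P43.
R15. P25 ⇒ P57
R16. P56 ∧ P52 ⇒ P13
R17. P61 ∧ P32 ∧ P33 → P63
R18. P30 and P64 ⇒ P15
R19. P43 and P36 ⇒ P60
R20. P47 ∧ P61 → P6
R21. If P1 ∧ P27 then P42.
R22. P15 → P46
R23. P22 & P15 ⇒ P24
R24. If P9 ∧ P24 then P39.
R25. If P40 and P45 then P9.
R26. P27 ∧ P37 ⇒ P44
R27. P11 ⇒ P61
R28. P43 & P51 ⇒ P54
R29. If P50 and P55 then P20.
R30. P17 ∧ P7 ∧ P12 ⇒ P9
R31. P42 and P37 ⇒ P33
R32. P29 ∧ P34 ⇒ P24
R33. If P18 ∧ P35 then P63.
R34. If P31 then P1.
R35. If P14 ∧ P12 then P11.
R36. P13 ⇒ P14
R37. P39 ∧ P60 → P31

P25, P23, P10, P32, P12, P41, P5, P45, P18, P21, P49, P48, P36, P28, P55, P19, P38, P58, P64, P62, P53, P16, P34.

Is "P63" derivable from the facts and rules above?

No

Forward chaining from the given facts derives: P27, P17, P4, P7, P30, P37, P6, P43, P57, P15, P60, P46, P44, P9, P56, P2, P52, P59, P13, P14, P11, P61.
Rules concluding P63: R17 needs P33; R33 needs P35 — none of these are established.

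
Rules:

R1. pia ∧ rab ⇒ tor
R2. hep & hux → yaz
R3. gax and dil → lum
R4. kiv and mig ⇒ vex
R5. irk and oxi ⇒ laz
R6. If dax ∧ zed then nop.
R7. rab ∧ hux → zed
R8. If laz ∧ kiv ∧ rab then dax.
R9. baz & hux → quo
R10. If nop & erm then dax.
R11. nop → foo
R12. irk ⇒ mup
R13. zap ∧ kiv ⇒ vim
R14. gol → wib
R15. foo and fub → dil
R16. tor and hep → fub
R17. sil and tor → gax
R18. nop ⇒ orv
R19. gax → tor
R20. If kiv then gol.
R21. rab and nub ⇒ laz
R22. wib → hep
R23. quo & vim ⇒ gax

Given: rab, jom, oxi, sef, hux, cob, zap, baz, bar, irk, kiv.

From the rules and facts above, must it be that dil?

laz  (by R5: irk, oxi)
zed  (by R7: rab, hux)
dax  (by R8: laz, kiv, rab)
quo  (by R9: baz, hux)
vim  (by R13: zap, kiv)
gol  (by R20: kiv)
gax  (by R23: quo, vim)
nop  (by R6: dax, zed)
foo  (by R11: nop)
wib  (by R14: gol)
tor  (by R19: gax)
hep  (by R22: wib)
fub  (by R16: tor, hep)
dil  (by R15: foo, fub)

Yes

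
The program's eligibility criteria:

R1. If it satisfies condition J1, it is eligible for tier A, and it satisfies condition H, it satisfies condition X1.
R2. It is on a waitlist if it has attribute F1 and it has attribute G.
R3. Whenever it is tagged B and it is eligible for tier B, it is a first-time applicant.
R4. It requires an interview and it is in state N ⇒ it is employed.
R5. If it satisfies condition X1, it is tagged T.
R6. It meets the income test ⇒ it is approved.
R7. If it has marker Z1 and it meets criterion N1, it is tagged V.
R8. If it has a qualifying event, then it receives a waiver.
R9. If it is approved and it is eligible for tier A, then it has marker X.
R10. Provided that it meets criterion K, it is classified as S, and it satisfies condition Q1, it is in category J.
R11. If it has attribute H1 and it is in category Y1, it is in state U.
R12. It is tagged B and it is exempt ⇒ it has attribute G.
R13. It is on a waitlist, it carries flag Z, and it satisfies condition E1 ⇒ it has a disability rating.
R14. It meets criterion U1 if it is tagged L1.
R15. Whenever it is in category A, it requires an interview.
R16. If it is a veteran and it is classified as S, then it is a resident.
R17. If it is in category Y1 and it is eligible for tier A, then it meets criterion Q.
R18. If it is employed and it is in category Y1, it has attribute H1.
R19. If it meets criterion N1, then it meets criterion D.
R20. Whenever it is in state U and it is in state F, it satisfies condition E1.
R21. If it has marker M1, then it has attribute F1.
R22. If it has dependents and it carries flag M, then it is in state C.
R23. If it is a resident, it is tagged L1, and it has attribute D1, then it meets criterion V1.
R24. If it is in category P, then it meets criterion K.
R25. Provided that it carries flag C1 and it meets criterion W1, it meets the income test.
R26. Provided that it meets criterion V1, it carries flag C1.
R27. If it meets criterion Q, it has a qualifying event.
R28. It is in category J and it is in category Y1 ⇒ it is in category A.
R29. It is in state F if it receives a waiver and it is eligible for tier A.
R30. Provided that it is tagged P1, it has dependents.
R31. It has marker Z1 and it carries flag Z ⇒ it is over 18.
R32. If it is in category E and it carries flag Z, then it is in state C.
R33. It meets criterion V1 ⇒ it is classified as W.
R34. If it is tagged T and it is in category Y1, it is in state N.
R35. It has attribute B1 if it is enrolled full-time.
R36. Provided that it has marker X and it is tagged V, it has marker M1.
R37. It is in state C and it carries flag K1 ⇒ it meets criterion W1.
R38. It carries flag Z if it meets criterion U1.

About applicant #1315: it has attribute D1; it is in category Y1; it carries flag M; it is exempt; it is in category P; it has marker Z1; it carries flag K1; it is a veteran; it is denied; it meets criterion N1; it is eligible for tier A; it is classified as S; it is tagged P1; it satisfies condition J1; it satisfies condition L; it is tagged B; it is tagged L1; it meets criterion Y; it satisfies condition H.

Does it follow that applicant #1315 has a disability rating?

Forward chaining from the given facts derives: satisfies condition X1, is tagged T, is tagged V, has attribute G, meets criterion U1, is a resident, meets criterion Q, meets criterion D, meets criterion V1, meets criterion K, carries flag C1, has a qualifying event, has dependents, is classified as W, is in state N, carries flag Z, receives a waiver, is in state C, is in state F, is over 18, meets criterion W1, meets the income test, is approved, has marker X, has marker M1, has attribute F1, is on a waitlist.
The only rule concluding "it has a disability rating" is R13, which needs "it satisfies condition E1"; that is never established.

No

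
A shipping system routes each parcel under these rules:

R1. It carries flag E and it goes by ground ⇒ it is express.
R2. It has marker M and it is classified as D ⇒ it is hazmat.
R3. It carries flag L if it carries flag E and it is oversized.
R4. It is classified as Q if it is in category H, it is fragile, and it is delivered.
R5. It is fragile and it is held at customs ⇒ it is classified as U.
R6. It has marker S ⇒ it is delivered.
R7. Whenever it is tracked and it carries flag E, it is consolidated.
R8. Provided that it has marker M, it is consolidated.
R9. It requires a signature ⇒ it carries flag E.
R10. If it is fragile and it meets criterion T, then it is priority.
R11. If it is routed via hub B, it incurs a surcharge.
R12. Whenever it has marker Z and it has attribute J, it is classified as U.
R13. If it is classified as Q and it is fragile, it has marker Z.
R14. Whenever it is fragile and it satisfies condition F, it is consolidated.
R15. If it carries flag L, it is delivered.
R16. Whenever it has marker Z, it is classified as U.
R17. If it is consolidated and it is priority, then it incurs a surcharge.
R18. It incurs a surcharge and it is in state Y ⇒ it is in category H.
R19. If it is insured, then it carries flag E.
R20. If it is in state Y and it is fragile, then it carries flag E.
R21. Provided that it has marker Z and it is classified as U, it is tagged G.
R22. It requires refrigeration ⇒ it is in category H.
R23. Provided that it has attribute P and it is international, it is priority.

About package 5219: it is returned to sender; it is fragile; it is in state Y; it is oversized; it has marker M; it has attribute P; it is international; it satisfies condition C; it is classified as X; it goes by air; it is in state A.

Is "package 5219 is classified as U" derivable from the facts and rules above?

Yes

By R8 (it has marker M): it is consolidated.
By R20 (it is in state Y, it is fragile): it carries flag E.
By R23 (it has attribute P, it is international): it is priority.
By R3 (it carries flag E, it is oversized): it carries flag L.
By R15 (it carries flag L): it is delivered.
By R17 (it is consolidated, it is priority): it incurs a surcharge.
By R18 (it incurs a surcharge, it is in state Y): it is in category H.
By R4 (it is in category H, it is fragile, it is delivered): it is classified as Q.
By R13 (it is classified as Q, it is fragile): it has marker Z.
By R16 (it has marker Z): it is classified as U.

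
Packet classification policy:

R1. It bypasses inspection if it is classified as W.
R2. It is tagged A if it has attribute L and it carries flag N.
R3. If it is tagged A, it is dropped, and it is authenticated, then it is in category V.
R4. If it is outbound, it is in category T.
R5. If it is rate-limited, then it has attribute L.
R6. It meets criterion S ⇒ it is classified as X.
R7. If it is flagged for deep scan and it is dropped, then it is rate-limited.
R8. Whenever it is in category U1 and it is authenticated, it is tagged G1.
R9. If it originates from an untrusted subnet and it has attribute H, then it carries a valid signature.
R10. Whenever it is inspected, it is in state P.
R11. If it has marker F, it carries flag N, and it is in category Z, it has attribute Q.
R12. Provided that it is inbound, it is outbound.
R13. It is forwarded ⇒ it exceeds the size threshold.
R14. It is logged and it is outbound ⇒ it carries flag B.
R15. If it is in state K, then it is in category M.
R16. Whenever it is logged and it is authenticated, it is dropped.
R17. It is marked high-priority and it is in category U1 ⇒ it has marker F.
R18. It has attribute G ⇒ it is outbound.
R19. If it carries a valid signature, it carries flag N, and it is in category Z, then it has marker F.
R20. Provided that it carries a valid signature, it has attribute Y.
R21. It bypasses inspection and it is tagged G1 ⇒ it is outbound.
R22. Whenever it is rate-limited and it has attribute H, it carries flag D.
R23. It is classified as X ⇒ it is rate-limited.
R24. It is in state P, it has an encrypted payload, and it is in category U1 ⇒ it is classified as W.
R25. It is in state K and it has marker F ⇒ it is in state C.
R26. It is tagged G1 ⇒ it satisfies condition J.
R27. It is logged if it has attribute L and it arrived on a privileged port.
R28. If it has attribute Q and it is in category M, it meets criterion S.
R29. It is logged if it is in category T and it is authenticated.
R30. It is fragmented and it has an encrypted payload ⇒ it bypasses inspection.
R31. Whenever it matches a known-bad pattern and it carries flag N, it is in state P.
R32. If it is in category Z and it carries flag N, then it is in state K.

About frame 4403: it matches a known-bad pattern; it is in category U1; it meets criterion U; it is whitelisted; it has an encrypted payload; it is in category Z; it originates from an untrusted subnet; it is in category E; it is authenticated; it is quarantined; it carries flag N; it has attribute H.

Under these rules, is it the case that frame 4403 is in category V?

By R8 (it is in category U1, it is authenticated): it is tagged G1.
By R9 (it originates from an untrusted subnet, it has attribute H): it carries a valid signature.
By R19 (it carries a valid signature, it carries flag N, it is in category Z): it has marker F.
By R31 (it matches a known-bad pattern, it carries flag N): it is in state P.
By R32 (it is in category Z, it carries flag N): it is in state K.
By R11 (it has marker F, it carries flag N, it is in category Z): it has attribute Q.
By R15 (it is in state K): it is in category M.
By R24 (it is in state P, it has an encrypted payload, it is in category U1): it is classified as W.
By R28 (it has attribute Q, it is in category M): it meets criterion S.
By R1 (it is classified as W): it bypasses inspection.
By R6 (it meets criterion S): it is classified as X.
By R21 (it bypasses inspection, it is tagged G1): it is outbound.
By R23 (it is classified as X): it is rate-limited.
By R4 (it is outbound): it is in category T.
By R5 (it is rate-limited): it has attribute L.
By R29 (it is in category T, it is authenticated): it is logged.
By R2 (it has attribute L, it carries flag N): it is tagged A.
By R16 (it is logged, it is authenticated): it is dropped.
By R3 (it is tagged A, it is dropped, it is authenticated): it is in category V.

Yes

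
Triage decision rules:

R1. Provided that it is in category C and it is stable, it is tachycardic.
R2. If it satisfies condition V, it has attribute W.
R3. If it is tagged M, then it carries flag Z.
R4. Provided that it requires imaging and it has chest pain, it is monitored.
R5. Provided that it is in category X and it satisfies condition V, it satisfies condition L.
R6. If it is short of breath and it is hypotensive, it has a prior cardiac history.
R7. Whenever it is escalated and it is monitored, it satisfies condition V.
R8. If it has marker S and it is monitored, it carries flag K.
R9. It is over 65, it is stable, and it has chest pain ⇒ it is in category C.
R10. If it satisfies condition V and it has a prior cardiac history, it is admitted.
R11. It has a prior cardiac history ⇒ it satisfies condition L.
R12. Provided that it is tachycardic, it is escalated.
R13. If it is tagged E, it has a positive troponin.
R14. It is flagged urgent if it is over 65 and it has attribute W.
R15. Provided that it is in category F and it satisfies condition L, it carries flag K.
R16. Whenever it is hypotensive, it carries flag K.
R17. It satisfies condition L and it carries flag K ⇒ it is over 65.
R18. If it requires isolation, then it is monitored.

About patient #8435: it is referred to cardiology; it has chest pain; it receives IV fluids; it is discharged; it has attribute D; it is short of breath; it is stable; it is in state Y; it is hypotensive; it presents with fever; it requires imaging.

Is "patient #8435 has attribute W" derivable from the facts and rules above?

By R4 (it requires imaging, it has chest pain): it is monitored.
By R6 (it is short of breath, it is hypotensive): it has a prior cardiac history.
By R11 (it has a prior cardiac history): it satisfies condition L.
By R16 (it is hypotensive): it carries flag K.
By R17 (it satisfies condition L, it carries flag K): it is over 65.
By R9 (it is over 65, it is stable, it has chest pain): it is in category C.
By R1 (it is in category C, it is stable): it is tachycardic.
By R12 (it is tachycardic): it is escalated.
By R7 (it is escalated, it is monitored): it satisfies condition V.
By R2 (it satisfies condition V): it has attribute W.

Yes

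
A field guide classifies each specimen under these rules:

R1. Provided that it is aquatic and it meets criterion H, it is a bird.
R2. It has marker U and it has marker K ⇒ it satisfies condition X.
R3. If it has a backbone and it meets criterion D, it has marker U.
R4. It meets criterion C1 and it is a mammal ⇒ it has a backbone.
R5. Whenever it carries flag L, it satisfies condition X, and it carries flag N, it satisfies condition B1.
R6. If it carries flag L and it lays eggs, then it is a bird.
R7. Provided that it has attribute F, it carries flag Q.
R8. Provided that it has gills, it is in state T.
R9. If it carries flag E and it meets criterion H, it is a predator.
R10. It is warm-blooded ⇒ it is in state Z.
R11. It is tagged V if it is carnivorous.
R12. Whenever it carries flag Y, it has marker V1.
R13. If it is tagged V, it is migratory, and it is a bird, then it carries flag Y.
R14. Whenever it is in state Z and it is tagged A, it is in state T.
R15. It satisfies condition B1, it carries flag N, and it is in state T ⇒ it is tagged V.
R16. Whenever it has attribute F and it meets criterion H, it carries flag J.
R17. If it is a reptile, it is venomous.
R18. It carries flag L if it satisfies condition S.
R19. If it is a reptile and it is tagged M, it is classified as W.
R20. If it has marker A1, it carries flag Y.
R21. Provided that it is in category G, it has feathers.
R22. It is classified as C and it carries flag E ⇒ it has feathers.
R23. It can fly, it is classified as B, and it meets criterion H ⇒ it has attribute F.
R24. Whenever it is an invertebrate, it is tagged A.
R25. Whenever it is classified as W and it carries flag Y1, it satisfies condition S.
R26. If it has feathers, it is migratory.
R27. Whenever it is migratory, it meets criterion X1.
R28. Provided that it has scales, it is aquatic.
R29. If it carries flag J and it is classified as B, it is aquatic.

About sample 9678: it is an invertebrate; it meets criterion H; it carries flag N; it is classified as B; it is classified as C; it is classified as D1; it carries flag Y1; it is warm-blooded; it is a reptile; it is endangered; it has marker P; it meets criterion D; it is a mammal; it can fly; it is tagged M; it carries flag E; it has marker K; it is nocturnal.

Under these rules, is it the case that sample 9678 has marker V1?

No

Forward chaining from the given facts derives: is a predator, is in state Z, is venomous, is classified as W, has feathers, has attribute F, is tagged A, satisfies condition S, is migratory, meets criterion X1, carries flag Q, is in state T, carries flag J, carries flag L, is aquatic, is a bird.
The only rule concluding "it has marker V1" is R12, which needs "it carries flag Y"; that is never established.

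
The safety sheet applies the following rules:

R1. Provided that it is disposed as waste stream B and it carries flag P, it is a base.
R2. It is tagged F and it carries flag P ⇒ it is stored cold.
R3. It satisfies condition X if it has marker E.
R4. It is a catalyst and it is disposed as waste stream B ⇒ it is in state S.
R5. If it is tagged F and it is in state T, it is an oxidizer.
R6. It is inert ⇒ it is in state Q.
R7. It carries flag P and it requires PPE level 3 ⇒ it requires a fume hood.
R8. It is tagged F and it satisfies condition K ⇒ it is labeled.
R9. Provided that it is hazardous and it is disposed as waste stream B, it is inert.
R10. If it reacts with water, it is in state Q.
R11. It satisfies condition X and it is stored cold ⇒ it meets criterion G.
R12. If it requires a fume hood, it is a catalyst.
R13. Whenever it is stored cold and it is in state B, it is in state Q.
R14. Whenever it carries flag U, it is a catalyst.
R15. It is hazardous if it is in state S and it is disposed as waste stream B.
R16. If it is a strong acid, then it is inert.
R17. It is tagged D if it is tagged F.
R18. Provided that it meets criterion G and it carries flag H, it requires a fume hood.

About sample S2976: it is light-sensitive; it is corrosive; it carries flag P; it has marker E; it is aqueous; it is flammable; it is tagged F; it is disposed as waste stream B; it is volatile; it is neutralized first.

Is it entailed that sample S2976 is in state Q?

Forward chaining from the given facts derives: is a base, is stored cold, satisfies condition X, meets criterion G, is tagged D.
Rules concluding "it is in state Q": R6 needs "it is inert"; R10 needs "it reacts with water"; R13 needs "it is in state B" — none of these are established.

No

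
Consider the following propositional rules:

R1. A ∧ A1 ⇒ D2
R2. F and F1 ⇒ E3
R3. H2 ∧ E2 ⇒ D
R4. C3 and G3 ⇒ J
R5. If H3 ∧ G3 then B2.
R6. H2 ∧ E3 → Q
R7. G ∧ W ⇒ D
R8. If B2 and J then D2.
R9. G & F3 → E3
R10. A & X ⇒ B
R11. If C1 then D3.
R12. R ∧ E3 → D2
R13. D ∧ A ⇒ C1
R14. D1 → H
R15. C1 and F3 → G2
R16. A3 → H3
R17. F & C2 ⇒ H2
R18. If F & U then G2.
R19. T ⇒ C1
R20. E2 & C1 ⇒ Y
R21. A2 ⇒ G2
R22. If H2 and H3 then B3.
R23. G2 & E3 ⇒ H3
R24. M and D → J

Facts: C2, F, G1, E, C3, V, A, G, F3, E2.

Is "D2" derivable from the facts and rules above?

No

Forward chaining from the given facts derives: E3, H2, D, Q, C1, G2, Y, H3, D3, B3.
Rules concluding D2: R1 needs A1; R8 needs B2; R12 needs R — none of these are established.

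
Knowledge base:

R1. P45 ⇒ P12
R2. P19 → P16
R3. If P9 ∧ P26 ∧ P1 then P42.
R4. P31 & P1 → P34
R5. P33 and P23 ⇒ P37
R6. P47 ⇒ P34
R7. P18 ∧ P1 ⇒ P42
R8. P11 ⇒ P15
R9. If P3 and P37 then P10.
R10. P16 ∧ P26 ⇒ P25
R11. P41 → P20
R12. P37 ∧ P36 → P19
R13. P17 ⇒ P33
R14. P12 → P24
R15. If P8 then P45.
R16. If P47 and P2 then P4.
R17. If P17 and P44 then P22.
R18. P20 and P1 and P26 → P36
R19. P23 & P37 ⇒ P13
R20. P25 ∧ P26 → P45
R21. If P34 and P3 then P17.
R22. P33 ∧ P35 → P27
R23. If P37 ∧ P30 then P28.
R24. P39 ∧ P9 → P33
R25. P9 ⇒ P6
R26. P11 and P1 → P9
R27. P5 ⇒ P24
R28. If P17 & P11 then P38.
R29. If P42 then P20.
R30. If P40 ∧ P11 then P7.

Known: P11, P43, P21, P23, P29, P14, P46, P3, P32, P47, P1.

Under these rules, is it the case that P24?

No

Forward chaining from the given facts derives: P34, P15, P17, P9, P38, P33, P6, P37, P10, P13.
Rules concluding P24: R14 needs P12; R27 needs P5 — none of these are established.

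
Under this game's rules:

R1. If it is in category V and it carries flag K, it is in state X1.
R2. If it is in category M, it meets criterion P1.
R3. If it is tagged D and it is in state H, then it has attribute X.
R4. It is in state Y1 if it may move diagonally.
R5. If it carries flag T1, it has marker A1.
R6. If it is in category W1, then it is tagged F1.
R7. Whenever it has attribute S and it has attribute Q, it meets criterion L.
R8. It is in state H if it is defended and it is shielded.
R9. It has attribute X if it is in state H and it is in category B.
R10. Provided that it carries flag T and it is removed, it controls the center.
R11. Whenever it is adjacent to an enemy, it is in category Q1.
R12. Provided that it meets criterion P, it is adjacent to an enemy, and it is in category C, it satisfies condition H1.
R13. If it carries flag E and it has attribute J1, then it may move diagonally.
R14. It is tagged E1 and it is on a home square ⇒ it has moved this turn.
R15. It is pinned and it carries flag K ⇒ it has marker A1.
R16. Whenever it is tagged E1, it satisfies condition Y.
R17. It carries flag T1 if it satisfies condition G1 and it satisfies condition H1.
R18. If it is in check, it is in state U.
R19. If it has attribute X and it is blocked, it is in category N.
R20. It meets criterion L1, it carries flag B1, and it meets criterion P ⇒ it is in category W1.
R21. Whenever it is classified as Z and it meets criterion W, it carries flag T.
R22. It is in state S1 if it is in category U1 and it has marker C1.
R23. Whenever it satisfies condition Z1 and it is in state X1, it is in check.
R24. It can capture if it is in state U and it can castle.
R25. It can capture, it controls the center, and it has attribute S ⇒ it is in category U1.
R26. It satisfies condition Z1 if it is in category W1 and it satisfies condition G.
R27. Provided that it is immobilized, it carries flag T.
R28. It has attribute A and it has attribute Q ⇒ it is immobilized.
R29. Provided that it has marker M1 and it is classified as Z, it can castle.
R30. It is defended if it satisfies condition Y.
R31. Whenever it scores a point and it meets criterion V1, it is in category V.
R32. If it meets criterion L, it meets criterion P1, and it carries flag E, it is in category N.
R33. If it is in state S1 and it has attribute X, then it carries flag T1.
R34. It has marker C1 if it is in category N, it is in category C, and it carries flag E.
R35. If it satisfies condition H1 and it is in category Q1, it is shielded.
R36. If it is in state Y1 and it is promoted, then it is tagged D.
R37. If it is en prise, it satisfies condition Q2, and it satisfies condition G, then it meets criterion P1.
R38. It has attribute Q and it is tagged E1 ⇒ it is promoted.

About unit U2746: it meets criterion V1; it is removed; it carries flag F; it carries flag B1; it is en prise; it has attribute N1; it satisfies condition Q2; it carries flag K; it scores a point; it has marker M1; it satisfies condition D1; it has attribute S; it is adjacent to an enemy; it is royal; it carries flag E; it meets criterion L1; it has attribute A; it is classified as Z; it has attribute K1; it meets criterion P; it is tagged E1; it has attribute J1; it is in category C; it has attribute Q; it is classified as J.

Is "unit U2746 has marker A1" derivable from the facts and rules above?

No

Forward chaining from the given facts derives: meets criterion L, is in category Q1, satisfies condition H1, may move diagonally, satisfies condition Y, is in category W1, is immobilized, can castle, is defended, is in category V, is shielded, is promoted, is in state X1, is in state Y1, is tagged F1, is in state H, carries flag T, is tagged D, has attribute X, controls the center.
Rules concluding "it has marker A1": R5 needs "it carries flag T1"; R15 needs "it is pinned" — none of these are established.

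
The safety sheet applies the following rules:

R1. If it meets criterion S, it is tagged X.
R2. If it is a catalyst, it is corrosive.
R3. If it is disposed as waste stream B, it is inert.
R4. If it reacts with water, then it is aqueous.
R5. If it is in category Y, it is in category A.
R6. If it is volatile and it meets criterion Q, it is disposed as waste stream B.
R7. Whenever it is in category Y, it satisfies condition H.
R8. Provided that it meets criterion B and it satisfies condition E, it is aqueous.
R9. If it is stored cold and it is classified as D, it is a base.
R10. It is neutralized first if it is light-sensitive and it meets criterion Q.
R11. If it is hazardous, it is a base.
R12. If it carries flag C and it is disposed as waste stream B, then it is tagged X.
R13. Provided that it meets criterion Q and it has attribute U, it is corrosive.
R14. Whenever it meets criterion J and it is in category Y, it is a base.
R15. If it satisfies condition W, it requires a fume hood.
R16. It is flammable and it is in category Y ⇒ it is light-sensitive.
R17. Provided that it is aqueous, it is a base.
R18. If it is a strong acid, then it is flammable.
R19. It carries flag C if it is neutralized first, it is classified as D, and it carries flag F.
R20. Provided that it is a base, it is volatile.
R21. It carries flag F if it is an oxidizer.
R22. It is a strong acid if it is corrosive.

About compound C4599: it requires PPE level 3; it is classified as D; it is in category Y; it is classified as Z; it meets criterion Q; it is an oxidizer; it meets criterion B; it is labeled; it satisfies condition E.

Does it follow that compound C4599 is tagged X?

No

Forward chaining from the given facts derives: is in category A, satisfies condition H, is aqueous, is a base, is volatile, carries flag F, is disposed as waste stream B, is inert.
Rules concluding "it is tagged X": R1 needs "it meets criterion S"; R12 needs "it carries flag C" — none of these are established.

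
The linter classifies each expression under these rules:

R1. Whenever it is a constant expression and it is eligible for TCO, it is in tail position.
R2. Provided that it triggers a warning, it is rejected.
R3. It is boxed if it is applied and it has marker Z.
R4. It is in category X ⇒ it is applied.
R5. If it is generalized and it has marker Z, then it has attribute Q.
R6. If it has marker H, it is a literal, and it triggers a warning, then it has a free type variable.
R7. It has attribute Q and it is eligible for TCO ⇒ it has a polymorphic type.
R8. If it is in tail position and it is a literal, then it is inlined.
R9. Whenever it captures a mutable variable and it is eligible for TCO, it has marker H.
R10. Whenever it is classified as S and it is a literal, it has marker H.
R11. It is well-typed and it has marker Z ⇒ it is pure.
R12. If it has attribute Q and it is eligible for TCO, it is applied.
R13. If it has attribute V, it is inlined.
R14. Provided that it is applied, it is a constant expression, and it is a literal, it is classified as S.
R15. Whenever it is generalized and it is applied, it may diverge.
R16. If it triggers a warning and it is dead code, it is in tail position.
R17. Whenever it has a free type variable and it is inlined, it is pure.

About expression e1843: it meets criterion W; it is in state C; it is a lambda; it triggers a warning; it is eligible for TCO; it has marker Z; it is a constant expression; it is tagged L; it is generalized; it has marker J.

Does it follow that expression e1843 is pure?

No

Forward chaining from the given facts derives: is in tail position, is rejected, has attribute Q, has a polymorphic type, is applied, may diverge, is boxed.
Rules concluding "it is pure": R11 needs "it is well-typed"; R17 needs "it has a free type variable" — none of these are established.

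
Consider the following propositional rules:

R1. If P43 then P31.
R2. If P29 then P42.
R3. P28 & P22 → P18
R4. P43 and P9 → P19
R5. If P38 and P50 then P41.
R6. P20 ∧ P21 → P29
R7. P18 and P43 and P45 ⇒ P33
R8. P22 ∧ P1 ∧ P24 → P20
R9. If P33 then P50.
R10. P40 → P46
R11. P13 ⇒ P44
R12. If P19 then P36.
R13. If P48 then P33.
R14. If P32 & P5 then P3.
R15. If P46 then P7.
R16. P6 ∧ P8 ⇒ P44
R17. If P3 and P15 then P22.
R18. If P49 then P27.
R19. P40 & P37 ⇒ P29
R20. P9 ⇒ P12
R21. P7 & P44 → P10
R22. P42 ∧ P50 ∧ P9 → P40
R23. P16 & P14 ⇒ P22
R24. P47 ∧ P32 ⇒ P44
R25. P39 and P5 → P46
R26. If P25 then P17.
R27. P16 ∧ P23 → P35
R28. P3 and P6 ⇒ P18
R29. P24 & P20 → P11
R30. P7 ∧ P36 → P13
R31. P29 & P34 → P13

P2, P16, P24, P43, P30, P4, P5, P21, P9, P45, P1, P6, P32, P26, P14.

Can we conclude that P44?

P19  (by R4: P43, P9)
P36  (by R12: P19)
P3  (by R14: P32, P5)
P22  (by R23: P16, P14)
P18  (by R28: P3, P6)
P33  (by R7: P18, P43, P45)
P20  (by R8: P22, P1, P24)
P50  (by R9: P33)
P29  (by R6: P20, P21)
P42  (by R2: P29)
P40  (by R22: P42, P50, P9)
P46  (by R10: P40)
P7  (by R15: P46)
P13  (by R30: P7, P36)
P44  (by R11: P13)

Yes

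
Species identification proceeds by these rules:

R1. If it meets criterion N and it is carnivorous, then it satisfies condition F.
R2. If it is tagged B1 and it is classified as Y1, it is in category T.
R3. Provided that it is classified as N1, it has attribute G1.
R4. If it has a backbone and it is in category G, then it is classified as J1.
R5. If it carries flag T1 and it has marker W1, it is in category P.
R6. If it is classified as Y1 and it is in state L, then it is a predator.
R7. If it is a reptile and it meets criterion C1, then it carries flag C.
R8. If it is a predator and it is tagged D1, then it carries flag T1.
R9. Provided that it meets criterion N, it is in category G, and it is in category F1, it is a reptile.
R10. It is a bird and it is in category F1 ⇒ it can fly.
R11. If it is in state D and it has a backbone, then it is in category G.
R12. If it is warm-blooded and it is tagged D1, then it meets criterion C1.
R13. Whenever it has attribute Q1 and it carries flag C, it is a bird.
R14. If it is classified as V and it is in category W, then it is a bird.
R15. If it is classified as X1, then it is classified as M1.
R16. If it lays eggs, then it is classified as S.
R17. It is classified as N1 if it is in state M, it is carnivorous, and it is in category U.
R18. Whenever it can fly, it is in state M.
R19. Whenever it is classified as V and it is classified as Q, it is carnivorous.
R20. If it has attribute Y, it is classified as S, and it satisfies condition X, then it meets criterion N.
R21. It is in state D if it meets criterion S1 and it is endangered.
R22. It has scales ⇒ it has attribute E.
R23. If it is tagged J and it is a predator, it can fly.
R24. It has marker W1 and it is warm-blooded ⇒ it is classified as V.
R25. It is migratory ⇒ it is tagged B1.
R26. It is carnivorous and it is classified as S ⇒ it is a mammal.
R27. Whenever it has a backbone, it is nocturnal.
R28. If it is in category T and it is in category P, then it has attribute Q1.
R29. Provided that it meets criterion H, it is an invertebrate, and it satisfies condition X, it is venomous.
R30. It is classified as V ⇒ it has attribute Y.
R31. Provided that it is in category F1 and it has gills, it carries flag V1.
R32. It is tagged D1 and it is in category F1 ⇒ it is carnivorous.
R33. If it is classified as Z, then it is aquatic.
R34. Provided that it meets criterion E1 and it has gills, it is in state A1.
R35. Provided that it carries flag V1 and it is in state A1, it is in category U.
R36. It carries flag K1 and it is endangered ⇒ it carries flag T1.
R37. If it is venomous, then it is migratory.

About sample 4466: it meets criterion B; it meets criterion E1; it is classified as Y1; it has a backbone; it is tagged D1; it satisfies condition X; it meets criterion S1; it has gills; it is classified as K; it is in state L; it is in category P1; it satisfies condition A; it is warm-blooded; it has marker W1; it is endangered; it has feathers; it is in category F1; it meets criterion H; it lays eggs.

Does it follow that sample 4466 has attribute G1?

No

Forward chaining from the given facts derives: is a predator, carries flag T1, meets criterion C1, is classified as S, is in state D, is classified as V, is nocturnal, has attribute Y, carries flag V1, is carnivorous, is in state A1, is in category U, is in category P, is in category G, meets criterion N, is a mammal, satisfies condition F, is classified as J1, is a reptile, carries flag C.
The only rule concluding "it has attribute G1" is R3, which needs "it is classified as N1"; that is never established.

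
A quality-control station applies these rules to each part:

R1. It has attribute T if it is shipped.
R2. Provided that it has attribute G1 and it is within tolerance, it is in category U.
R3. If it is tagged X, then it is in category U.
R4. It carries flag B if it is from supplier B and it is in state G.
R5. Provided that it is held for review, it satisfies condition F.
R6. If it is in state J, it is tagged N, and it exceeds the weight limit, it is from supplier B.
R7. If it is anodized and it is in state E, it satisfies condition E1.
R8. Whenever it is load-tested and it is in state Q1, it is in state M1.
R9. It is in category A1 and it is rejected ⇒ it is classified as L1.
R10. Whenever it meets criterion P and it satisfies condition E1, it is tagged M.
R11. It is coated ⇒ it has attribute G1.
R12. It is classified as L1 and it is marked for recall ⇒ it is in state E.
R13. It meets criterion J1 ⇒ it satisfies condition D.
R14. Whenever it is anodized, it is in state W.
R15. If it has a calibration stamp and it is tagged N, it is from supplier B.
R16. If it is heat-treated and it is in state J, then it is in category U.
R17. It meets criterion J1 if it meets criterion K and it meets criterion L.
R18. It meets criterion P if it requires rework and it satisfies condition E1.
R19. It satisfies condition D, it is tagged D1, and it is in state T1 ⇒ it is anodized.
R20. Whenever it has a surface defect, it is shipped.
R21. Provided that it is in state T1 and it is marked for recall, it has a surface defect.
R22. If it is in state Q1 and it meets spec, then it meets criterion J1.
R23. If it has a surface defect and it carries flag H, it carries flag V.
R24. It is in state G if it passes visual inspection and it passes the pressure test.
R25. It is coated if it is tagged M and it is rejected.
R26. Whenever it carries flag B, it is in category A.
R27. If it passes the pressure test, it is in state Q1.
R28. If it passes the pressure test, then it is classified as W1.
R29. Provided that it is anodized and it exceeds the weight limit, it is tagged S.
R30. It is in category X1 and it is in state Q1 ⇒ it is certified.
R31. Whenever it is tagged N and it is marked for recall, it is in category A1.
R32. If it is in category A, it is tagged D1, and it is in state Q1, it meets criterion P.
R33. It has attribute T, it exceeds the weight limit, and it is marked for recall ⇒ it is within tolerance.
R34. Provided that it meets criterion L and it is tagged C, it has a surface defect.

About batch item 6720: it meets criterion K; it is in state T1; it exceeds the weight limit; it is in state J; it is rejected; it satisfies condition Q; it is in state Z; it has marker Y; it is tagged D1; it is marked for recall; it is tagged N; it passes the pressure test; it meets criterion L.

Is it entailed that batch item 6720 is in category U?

No

Forward chaining from the given facts derives: is from supplier B, meets criterion J1, has a surface defect, is in state Q1, is classified as W1, is in category A1, is classified as L1, is in state E, satisfies condition D, is anodized, is shipped, is tagged S, has attribute T, satisfies condition E1, is in state W, is within tolerance.
Rules concluding "it is in category U": R2 needs "it has attribute G1"; R3 needs "it is tagged X"; R16 needs "it is heat-treated" — none of these are established.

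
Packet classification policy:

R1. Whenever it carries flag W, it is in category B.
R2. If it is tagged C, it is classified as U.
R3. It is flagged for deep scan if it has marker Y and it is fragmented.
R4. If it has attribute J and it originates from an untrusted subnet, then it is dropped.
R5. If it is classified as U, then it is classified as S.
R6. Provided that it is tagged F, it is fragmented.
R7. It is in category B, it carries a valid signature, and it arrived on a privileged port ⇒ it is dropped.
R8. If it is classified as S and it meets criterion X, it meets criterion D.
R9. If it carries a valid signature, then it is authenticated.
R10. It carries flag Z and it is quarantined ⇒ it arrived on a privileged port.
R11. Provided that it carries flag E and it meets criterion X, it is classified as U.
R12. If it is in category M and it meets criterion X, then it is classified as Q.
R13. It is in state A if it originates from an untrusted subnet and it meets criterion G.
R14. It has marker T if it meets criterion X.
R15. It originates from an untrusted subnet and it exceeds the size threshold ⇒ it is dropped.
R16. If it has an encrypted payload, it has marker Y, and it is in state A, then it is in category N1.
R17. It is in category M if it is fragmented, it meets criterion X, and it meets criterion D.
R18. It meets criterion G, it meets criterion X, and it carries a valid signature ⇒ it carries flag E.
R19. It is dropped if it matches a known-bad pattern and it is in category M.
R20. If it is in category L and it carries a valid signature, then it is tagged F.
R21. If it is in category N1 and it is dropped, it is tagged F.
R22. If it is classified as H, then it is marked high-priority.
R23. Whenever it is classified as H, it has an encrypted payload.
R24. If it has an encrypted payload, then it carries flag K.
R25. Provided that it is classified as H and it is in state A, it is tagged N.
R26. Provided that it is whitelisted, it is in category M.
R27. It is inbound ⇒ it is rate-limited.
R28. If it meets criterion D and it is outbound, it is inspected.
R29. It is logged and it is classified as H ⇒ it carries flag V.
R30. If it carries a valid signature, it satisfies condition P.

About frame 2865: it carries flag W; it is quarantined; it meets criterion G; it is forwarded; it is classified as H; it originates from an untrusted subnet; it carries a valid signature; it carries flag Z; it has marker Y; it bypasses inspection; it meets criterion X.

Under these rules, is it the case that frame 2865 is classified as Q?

By R1 (it carries flag W): it is in category B.
By R10 (it carries flag Z, it is quarantined): it arrived on a privileged port.
By R13 (it originates from an untrusted subnet, it meets criterion G): it is in state A.
By R18 (it meets criterion G, it meets criterion X, it carries a valid signature): it carries flag E.
By R23 (it is classified as H): it has an encrypted payload.
By R7 (it is in category B, it carries a valid signature, it arrived on a privileged port): it is dropped.
By R11 (it carries flag E, it meets criterion X): it is classified as U.
By R16 (it has an encrypted payload, it has marker Y, it is in state A): it is in category N1.
By R21 (it is in category N1, it is dropped): it is tagged F.
By R5 (it is classified as U): it is classified as S.
By R6 (it is tagged F): it is fragmented.
By R8 (it is classified as S, it meets criterion X): it meets criterion D.
By R17 (it is fragmented, it meets criterion X, it meets criterion D): it is in category M.
By R12 (it is in category M, it meets criterion X): it is classified as Q.

Yes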